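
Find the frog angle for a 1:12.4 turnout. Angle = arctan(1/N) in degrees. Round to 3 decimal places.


1/N = 1/12.4 = 0.080645
angle = arctan(0.080645) = 0.080471 rad
angle = 0.080471 * 180/pi = 4.611 degrees

4.611


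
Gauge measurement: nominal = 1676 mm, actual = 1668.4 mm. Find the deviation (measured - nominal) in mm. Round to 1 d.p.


Deviation = measured - nominal
Deviation = 1668.4 - 1676
Deviation = -7.6 mm

-7.6


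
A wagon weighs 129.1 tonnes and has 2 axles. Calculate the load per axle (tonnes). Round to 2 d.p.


Load per axle = total weight / number of axles
Load = 129.1 / 2
Load = 64.55 tonnes

64.55


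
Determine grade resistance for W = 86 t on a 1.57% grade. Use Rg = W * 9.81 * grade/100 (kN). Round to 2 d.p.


Rg = W * 9.81 * grade / 100
Rg = 86 * 9.81 * 1.57 / 100
Rg = 843.66 * 0.0157
Rg = 13.25 kN

13.25


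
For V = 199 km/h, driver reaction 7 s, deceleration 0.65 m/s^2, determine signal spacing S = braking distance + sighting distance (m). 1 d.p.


V = 199 / 3.6 = 55.2778 m/s
Braking distance = 55.2778^2 / (2*0.65) = 2350.4867 m
Sighting distance = 55.2778 * 7 = 386.9444 m
S = 2350.4867 + 386.9444 = 2737.4 m

2737.4


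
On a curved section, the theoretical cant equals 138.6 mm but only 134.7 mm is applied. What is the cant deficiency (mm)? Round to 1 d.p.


Cant deficiency = equilibrium cant - actual cant
CD = 138.6 - 134.7
CD = 3.9 mm

3.9


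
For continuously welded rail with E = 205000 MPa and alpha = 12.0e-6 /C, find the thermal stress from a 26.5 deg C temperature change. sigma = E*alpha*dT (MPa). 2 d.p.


sigma = E * alpha * dT
sigma = 205000 * 12.0e-6 * 26.5
sigma = 2.46 * 26.5
sigma = 65.19 MPa

65.19


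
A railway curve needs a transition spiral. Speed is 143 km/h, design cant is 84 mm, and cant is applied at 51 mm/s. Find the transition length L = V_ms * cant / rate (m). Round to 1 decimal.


Convert speed: V = 143 / 3.6 = 39.7222 m/s
L = 39.7222 * 84 / 51
L = 3336.6667 / 51
L = 65.4 m

65.4


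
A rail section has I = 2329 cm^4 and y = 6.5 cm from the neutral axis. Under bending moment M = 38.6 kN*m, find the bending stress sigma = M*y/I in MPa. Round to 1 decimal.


Convert units:
M = 38.6 kN*m = 38600000 N*mm
y = 6.5 cm = 65 mm
I = 2329 cm^4 = 23290000 mm^4
sigma = 38600000 * 65 / 23290000
sigma = 107.7 MPa

107.7


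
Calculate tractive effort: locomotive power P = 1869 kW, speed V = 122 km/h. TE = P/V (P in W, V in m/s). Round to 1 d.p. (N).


Convert: P = 1869 kW = 1869000 W
V = 122 / 3.6 = 33.8889 m/s
TE = 1869000 / 33.8889
TE = 55150.8 N

55150.8


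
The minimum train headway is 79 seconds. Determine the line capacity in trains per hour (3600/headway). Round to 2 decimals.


Capacity = 3600 / headway
Capacity = 3600 / 79
Capacity = 45.57 trains/hour

45.57


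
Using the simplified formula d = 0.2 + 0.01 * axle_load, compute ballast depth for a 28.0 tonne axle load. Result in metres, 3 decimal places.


d = 0.2 + 0.01 * 28.0
d = 0.2 + 0.28
d = 0.480 m

0.480


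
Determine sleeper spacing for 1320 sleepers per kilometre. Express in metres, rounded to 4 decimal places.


Spacing = 1000 m / number of sleepers
Spacing = 1000 / 1320
Spacing = 0.7576 m

0.7576


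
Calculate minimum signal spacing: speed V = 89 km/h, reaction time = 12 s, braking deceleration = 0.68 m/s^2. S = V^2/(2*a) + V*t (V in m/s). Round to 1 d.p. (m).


V = 89 / 3.6 = 24.7222 m/s
Braking distance = 24.7222^2 / (2*0.68) = 449.4031 m
Sighting distance = 24.7222 * 12 = 296.6667 m
S = 449.4031 + 296.6667 = 746.1 m

746.1


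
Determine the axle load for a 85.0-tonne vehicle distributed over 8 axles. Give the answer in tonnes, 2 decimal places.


Load per axle = total weight / number of axles
Load = 85.0 / 8
Load = 10.63 tonnes

10.63


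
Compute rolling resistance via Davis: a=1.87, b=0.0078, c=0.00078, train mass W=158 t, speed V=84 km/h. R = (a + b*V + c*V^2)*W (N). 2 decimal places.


b*V = 0.0078 * 84 = 0.6552
c*V^2 = 0.00078 * 7056 = 5.50368
R_per_t = 1.87 + 0.6552 + 5.50368 = 8.02888 N/t
R_total = 8.02888 * 158 = 1268.56 N

1268.56


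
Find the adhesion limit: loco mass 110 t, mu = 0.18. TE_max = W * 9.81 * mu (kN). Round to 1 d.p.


TE_max = W * g * mu
TE_max = 110 * 9.81 * 0.18
TE_max = 1079.1 * 0.18
TE_max = 194.2 kN

194.2


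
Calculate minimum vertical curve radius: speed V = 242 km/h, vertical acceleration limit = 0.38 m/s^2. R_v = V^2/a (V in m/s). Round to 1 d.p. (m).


Convert speed: V = 242 / 3.6 = 67.2222 m/s
V^2 = 4518.8272 m^2/s^2
R_v = 4518.8272 / 0.38
R_v = 11891.7 m

11891.7


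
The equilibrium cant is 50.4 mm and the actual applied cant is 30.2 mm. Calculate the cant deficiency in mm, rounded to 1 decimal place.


Cant deficiency = equilibrium cant - actual cant
CD = 50.4 - 30.2
CD = 20.2 mm

20.2


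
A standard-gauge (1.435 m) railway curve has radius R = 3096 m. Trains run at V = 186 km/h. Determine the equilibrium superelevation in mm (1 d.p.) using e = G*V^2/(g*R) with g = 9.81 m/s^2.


Convert speed: V = 186 / 3.6 = 51.6667 m/s
Apply formula: e = 1.435 * 51.6667^2 / (9.81 * 3096)
e = 1.435 * 2669.4444 / 30371.76
e = 0.126125 m = 126.1 mm

126.1


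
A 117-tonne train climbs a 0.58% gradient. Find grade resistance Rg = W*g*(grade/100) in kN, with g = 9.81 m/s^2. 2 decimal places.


Rg = W * 9.81 * grade / 100
Rg = 117 * 9.81 * 0.58 / 100
Rg = 1147.77 * 0.0058
Rg = 6.66 kN

6.66


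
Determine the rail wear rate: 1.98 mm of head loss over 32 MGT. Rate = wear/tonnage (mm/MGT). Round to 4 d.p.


Wear rate = total wear / cumulative tonnage
Rate = 1.98 / 32
Rate = 0.0619 mm/MGT

0.0619


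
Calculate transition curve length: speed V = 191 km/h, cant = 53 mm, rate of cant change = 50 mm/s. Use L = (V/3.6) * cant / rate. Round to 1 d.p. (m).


Convert speed: V = 191 / 3.6 = 53.0556 m/s
L = 53.0556 * 53 / 50
L = 2811.9444 / 50
L = 56.2 m

56.2


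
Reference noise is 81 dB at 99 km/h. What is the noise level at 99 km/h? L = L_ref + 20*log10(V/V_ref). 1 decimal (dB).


V/V_ref = 99 / 99 = 1.0
log10(1.0) = 0.0
20 * 0.0 = 0.0
L = 81 + 0.0 = 81.0 dB

81.0


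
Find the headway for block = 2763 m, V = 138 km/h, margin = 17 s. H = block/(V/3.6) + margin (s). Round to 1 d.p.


V = 138 / 3.6 = 38.3333 m/s
Block traversal time = 2763 / 38.3333 = 72.0783 s
Headway = 72.0783 + 17
Headway = 89.1 s

89.1


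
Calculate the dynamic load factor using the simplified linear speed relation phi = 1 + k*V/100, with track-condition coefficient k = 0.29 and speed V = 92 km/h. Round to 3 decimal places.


phi = 1 + k * V / 100
phi = 1 + 0.29 * 92 / 100
phi = 1 + 0.2668
phi = 1.267

1.267


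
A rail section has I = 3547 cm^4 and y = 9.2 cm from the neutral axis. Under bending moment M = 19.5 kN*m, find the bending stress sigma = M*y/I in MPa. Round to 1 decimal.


Convert units:
M = 19.5 kN*m = 19500000 N*mm
y = 9.2 cm = 92 mm
I = 3547 cm^4 = 35470000 mm^4
sigma = 19500000 * 92 / 35470000
sigma = 50.6 MPa

50.6


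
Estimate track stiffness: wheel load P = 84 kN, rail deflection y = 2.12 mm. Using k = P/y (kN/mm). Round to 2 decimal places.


Track stiffness k = P / y
k = 84 / 2.12
k = 39.62 kN/mm

39.62


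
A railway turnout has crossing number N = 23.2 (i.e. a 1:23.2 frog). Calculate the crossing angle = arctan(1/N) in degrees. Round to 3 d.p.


1/N = 1/23.2 = 0.043103
angle = arctan(0.043103) = 0.043077 rad
angle = 0.043077 * 180/pi = 2.468 degrees

2.468


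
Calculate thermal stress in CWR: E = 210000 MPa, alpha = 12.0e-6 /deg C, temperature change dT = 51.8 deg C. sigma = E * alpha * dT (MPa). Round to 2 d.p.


sigma = E * alpha * dT
sigma = 210000 * 12.0e-6 * 51.8
sigma = 2.52 * 51.8
sigma = 130.54 MPa

130.54


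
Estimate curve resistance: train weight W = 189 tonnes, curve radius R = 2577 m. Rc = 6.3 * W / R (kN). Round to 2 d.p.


Rc = 6.3 * W / R
Rc = 6.3 * 189 / 2577
Rc = 1190.7 / 2577
Rc = 0.46 kN

0.46


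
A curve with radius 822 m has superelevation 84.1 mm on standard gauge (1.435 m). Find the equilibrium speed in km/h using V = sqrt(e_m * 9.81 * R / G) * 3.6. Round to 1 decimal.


Convert cant: e = 84.1 mm = 0.0841 m
V_ms = sqrt(0.0841 * 9.81 * 822 / 1.435)
V_ms = sqrt(472.590426) = 21.7391 m/s
V = 21.7391 * 3.6 = 78.3 km/h

78.3


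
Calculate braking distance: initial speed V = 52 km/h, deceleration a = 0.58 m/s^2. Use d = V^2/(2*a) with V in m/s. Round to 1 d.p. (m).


Convert speed: V = 52 / 3.6 = 14.4444 m/s
V^2 = 208.642
d = 208.642 / (2 * 0.58)
d = 208.642 / 1.16
d = 179.9 m

179.9


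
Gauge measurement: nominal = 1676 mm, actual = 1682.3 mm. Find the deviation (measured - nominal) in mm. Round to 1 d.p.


Deviation = measured - nominal
Deviation = 1682.3 - 1676
Deviation = 6.3 mm

6.3


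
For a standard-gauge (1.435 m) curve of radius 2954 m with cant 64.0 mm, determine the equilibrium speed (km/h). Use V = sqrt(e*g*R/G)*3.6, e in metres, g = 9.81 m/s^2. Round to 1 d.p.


Convert cant: e = 64.0 mm = 0.0640 m
V_ms = sqrt(0.0640 * 9.81 * 2954 / 1.435)
V_ms = sqrt(1292.43161) = 35.9504 m/s
V = 35.9504 * 3.6 = 129.4 km/h

129.4


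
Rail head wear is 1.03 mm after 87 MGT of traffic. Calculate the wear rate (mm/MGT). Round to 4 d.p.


Wear rate = total wear / cumulative tonnage
Rate = 1.03 / 87
Rate = 0.0118 mm/MGT

0.0118


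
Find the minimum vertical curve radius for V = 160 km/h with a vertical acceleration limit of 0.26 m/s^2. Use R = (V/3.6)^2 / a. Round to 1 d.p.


Convert speed: V = 160 / 3.6 = 44.4444 m/s
V^2 = 1975.3086 m^2/s^2
R_v = 1975.3086 / 0.26
R_v = 7597.3 m

7597.3


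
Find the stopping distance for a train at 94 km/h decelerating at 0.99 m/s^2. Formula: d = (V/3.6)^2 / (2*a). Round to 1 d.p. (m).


Convert speed: V = 94 / 3.6 = 26.1111 m/s
V^2 = 681.7901
d = 681.7901 / (2 * 0.99)
d = 681.7901 / 1.98
d = 344.3 m

344.3


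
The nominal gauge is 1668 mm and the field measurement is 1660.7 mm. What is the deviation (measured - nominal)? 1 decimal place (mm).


Deviation = measured - nominal
Deviation = 1660.7 - 1668
Deviation = -7.3 mm

-7.3


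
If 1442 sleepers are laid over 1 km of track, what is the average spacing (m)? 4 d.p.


Spacing = 1000 m / number of sleepers
Spacing = 1000 / 1442
Spacing = 0.6935 m

0.6935


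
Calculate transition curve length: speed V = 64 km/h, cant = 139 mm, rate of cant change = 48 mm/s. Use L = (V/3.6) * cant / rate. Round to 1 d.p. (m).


Convert speed: V = 64 / 3.6 = 17.7778 m/s
L = 17.7778 * 139 / 48
L = 2471.1111 / 48
L = 51.5 m

51.5


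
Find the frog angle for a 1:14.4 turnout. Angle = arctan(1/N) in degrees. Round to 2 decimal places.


1/N = 1/14.4 = 0.069444
angle = arctan(0.069444) = 0.069333 rad
angle = 0.069333 * 180/pi = 3.97 degrees

3.97


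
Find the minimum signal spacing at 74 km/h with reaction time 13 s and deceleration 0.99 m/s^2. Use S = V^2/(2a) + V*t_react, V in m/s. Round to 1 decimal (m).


V = 74 / 3.6 = 20.5556 m/s
Braking distance = 20.5556^2 / (2*0.99) = 213.3994 m
Sighting distance = 20.5556 * 13 = 267.2222 m
S = 213.3994 + 267.2222 = 480.6 m

480.6


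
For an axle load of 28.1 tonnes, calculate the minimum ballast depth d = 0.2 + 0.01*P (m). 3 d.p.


d = 0.2 + 0.01 * 28.1
d = 0.2 + 0.281
d = 0.481 m

0.481


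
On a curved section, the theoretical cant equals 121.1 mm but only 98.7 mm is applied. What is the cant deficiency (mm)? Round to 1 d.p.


Cant deficiency = equilibrium cant - actual cant
CD = 121.1 - 98.7
CD = 22.4 mm

22.4


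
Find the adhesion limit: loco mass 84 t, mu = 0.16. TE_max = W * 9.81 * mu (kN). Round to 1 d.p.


TE_max = W * g * mu
TE_max = 84 * 9.81 * 0.16
TE_max = 824.04 * 0.16
TE_max = 131.8 kN

131.8


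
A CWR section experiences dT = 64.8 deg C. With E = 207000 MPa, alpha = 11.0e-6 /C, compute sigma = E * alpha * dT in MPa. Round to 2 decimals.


sigma = E * alpha * dT
sigma = 207000 * 11.0e-6 * 64.8
sigma = 2.277 * 64.8
sigma = 147.55 MPa

147.55


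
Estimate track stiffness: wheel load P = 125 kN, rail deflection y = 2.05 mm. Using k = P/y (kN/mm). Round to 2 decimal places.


Track stiffness k = P / y
k = 125 / 2.05
k = 60.98 kN/mm

60.98


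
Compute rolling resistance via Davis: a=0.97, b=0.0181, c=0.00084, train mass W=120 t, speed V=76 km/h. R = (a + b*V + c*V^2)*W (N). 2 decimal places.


b*V = 0.0181 * 76 = 1.3756
c*V^2 = 0.00084 * 5776 = 4.85184
R_per_t = 0.97 + 1.3756 + 4.85184 = 7.19744 N/t
R_total = 7.19744 * 120 = 863.69 N

863.69


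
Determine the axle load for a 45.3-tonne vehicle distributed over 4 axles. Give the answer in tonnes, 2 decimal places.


Load per axle = total weight / number of axles
Load = 45.3 / 4
Load = 11.33 tonnes

11.33


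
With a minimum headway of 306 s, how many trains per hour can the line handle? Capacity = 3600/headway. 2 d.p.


Capacity = 3600 / headway
Capacity = 3600 / 306
Capacity = 11.76 trains/hour

11.76


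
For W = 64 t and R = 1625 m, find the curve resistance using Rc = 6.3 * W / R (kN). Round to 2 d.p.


Rc = 6.3 * W / R
Rc = 6.3 * 64 / 1625
Rc = 403.2 / 1625
Rc = 0.25 kN

0.25


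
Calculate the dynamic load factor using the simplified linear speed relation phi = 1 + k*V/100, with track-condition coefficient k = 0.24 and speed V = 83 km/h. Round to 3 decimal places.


phi = 1 + k * V / 100
phi = 1 + 0.24 * 83 / 100
phi = 1 + 0.1992
phi = 1.199

1.199


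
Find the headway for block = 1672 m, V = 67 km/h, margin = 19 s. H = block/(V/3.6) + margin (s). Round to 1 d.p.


V = 67 / 3.6 = 18.6111 m/s
Block traversal time = 1672 / 18.6111 = 89.8388 s
Headway = 89.8388 + 19
Headway = 108.8 s

108.8


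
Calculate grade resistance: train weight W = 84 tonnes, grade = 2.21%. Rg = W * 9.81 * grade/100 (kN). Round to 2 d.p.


Rg = W * 9.81 * grade / 100
Rg = 84 * 9.81 * 2.21 / 100
Rg = 824.04 * 0.0221
Rg = 18.21 kN

18.21


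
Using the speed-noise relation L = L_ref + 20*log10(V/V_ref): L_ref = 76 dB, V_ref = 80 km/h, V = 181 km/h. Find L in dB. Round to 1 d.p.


V/V_ref = 181 / 80 = 2.2625
log10(2.2625) = 0.354589
20 * 0.354589 = 7.0918
L = 76 + 7.0918 = 83.1 dB

83.1


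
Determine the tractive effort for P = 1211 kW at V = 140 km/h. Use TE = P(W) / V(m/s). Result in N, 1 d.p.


Convert: P = 1211 kW = 1211000 W
V = 140 / 3.6 = 38.8889 m/s
TE = 1211000 / 38.8889
TE = 31140.0 N

31140.0


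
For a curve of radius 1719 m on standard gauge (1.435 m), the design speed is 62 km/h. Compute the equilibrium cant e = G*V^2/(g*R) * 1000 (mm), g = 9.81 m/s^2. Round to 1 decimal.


Convert speed: V = 62 / 3.6 = 17.2222 m/s
Apply formula: e = 1.435 * 17.2222^2 / (9.81 * 1719)
e = 1.435 * 296.6049 / 16863.39
e = 0.02524 m = 25.2 mm

25.2


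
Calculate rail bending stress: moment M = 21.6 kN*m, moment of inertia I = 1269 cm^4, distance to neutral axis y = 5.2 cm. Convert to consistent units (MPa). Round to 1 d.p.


Convert units:
M = 21.6 kN*m = 21600000 N*mm
y = 5.2 cm = 52 mm
I = 1269 cm^4 = 12690000 mm^4
sigma = 21600000 * 52 / 12690000
sigma = 88.5 MPa

88.5


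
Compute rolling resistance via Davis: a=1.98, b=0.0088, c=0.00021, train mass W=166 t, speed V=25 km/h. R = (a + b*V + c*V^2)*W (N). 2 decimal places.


b*V = 0.0088 * 25 = 0.22
c*V^2 = 0.00021 * 625 = 0.13125
R_per_t = 1.98 + 0.22 + 0.13125 = 2.33125 N/t
R_total = 2.33125 * 166 = 386.99 N

386.99


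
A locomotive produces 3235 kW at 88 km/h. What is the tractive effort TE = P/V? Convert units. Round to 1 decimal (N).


Convert: P = 3235 kW = 3235000 W
V = 88 / 3.6 = 24.4444 m/s
TE = 3235000 / 24.4444
TE = 132340.9 N

132340.9


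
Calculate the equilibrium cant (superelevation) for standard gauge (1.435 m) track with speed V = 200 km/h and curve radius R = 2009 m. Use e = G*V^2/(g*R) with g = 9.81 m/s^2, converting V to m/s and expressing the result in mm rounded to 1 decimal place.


Convert speed: V = 200 / 3.6 = 55.5556 m/s
Apply formula: e = 1.435 * 55.5556^2 / (9.81 * 2009)
e = 1.435 * 3086.4198 / 19708.29
e = 0.224728 m = 224.7 mm

224.7


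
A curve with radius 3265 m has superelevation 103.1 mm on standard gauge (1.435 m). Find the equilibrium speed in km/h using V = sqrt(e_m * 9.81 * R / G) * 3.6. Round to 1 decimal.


Convert cant: e = 103.1 mm = 0.1031 m
V_ms = sqrt(0.1031 * 9.81 * 3265 / 1.435)
V_ms = sqrt(2301.224331) = 47.9711 m/s
V = 47.9711 * 3.6 = 172.7 km/h

172.7


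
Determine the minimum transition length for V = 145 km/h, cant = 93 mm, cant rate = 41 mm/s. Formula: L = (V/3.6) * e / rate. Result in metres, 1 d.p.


Convert speed: V = 145 / 3.6 = 40.2778 m/s
L = 40.2778 * 93 / 41
L = 3745.8333 / 41
L = 91.4 m

91.4


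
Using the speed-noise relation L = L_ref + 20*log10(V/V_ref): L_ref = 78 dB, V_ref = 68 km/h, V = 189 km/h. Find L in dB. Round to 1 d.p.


V/V_ref = 189 / 68 = 2.779412
log10(2.779412) = 0.443953
20 * 0.443953 = 8.8791
L = 78 + 8.8791 = 86.9 dB

86.9


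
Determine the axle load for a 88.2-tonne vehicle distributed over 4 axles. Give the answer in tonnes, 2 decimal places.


Load per axle = total weight / number of axles
Load = 88.2 / 4
Load = 22.05 tonnes

22.05


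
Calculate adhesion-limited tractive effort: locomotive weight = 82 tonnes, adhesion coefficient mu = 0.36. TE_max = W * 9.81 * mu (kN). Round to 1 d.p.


TE_max = W * g * mu
TE_max = 82 * 9.81 * 0.36
TE_max = 804.42 * 0.36
TE_max = 289.6 kN

289.6


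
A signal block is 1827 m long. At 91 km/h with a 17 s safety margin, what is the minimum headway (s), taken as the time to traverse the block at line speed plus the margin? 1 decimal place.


V = 91 / 3.6 = 25.2778 m/s
Block traversal time = 1827 / 25.2778 = 72.2769 s
Headway = 72.2769 + 17
Headway = 89.3 s

89.3


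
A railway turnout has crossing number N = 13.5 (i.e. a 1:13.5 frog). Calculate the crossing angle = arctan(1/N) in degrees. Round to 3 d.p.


1/N = 1/13.5 = 0.074074
angle = arctan(0.074074) = 0.073939 rad
angle = 0.073939 * 180/pi = 4.236 degrees

4.236


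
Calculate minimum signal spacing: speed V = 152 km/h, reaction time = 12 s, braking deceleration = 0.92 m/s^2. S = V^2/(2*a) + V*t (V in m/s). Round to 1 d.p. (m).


V = 152 / 3.6 = 42.2222 m/s
Braking distance = 42.2222^2 / (2*0.92) = 968.8674 m
Sighting distance = 42.2222 * 12 = 506.6667 m
S = 968.8674 + 506.6667 = 1475.5 m

1475.5


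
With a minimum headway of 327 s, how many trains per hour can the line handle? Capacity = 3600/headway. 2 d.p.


Capacity = 3600 / headway
Capacity = 3600 / 327
Capacity = 11.01 trains/hour

11.01


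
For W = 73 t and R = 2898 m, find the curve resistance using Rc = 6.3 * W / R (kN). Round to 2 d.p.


Rc = 6.3 * W / R
Rc = 6.3 * 73 / 2898
Rc = 459.9 / 2898
Rc = 0.16 kN

0.16


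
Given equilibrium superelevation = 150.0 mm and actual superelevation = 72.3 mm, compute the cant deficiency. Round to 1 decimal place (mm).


Cant deficiency = equilibrium cant - actual cant
CD = 150.0 - 72.3
CD = 77.7 mm

77.7


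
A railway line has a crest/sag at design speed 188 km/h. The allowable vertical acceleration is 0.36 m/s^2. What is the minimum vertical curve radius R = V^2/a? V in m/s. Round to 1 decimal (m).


Convert speed: V = 188 / 3.6 = 52.2222 m/s
V^2 = 2727.1605 m^2/s^2
R_v = 2727.1605 / 0.36
R_v = 7575.4 m

7575.4


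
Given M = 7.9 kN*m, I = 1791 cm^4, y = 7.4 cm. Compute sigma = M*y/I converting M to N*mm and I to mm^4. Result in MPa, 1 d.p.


Convert units:
M = 7.9 kN*m = 7900000 N*mm
y = 7.4 cm = 74 mm
I = 1791 cm^4 = 17910000 mm^4
sigma = 7900000 * 74 / 17910000
sigma = 32.6 MPa

32.6


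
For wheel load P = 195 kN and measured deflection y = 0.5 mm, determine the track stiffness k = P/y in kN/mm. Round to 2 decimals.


Track stiffness k = P / y
k = 195 / 0.5
k = 390.00 kN/mm

390.00


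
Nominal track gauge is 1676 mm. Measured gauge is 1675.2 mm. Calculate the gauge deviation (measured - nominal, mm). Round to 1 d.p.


Deviation = measured - nominal
Deviation = 1675.2 - 1676
Deviation = -0.8 mm

-0.8


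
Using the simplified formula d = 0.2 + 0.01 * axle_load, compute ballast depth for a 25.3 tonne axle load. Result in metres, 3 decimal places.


d = 0.2 + 0.01 * 25.3
d = 0.2 + 0.253
d = 0.453 m

0.453


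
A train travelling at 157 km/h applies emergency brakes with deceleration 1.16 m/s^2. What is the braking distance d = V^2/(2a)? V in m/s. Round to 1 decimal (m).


Convert speed: V = 157 / 3.6 = 43.6111 m/s
V^2 = 1901.929
d = 1901.929 / (2 * 1.16)
d = 1901.929 / 2.32
d = 819.8 m

819.8


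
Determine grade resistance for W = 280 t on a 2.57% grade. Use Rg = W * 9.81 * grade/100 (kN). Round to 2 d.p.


Rg = W * 9.81 * grade / 100
Rg = 280 * 9.81 * 2.57 / 100
Rg = 2746.8 * 0.0257
Rg = 70.59 kN

70.59


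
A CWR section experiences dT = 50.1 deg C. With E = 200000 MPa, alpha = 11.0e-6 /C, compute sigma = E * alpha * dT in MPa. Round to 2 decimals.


sigma = E * alpha * dT
sigma = 200000 * 11.0e-6 * 50.1
sigma = 2.2 * 50.1
sigma = 110.22 MPa

110.22


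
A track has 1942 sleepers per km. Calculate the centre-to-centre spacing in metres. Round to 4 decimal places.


Spacing = 1000 m / number of sleepers
Spacing = 1000 / 1942
Spacing = 0.5149 m

0.5149


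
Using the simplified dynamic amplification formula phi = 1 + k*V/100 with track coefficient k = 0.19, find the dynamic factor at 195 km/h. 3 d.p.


phi = 1 + k * V / 100
phi = 1 + 0.19 * 195 / 100
phi = 1 + 0.3705
phi = 1.371

1.371


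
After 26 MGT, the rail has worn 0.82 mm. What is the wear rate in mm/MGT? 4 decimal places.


Wear rate = total wear / cumulative tonnage
Rate = 0.82 / 26
Rate = 0.0315 mm/MGT

0.0315


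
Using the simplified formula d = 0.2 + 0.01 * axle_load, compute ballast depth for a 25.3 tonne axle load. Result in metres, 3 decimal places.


d = 0.2 + 0.01 * 25.3
d = 0.2 + 0.253
d = 0.453 m

0.453


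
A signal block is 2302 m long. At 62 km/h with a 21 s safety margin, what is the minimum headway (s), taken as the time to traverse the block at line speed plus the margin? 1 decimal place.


V = 62 / 3.6 = 17.2222 m/s
Block traversal time = 2302 / 17.2222 = 133.6645 s
Headway = 133.6645 + 21
Headway = 154.7 s

154.7


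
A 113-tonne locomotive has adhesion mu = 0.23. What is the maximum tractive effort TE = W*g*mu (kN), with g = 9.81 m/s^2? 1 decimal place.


TE_max = W * g * mu
TE_max = 113 * 9.81 * 0.23
TE_max = 1108.53 * 0.23
TE_max = 255.0 kN

255.0


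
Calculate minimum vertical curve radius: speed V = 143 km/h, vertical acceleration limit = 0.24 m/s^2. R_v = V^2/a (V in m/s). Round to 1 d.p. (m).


Convert speed: V = 143 / 3.6 = 39.7222 m/s
V^2 = 1577.8549 m^2/s^2
R_v = 1577.8549 / 0.24
R_v = 6574.4 m

6574.4


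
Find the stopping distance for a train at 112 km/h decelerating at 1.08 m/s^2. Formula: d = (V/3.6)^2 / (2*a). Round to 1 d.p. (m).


Convert speed: V = 112 / 3.6 = 31.1111 m/s
V^2 = 967.9012
d = 967.9012 / (2 * 1.08)
d = 967.9012 / 2.16
d = 448.1 m

448.1


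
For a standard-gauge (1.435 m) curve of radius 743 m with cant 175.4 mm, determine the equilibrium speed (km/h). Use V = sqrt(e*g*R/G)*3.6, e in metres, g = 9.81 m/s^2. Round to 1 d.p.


Convert cant: e = 175.4 mm = 0.1754 m
V_ms = sqrt(0.1754 * 9.81 * 743 / 1.435)
V_ms = sqrt(890.913437) = 29.8482 m/s
V = 29.8482 * 3.6 = 107.5 km/h

107.5


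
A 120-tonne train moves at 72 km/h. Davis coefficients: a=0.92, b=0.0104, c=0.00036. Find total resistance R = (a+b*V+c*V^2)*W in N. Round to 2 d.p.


b*V = 0.0104 * 72 = 0.7488
c*V^2 = 0.00036 * 5184 = 1.86624
R_per_t = 0.92 + 0.7488 + 1.86624 = 3.53504 N/t
R_total = 3.53504 * 120 = 424.20 N

424.20


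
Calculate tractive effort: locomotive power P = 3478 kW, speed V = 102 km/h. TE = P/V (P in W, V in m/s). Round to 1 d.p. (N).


Convert: P = 3478 kW = 3478000 W
V = 102 / 3.6 = 28.3333 m/s
TE = 3478000 / 28.3333
TE = 122752.9 N

122752.9


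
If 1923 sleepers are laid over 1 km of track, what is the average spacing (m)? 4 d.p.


Spacing = 1000 m / number of sleepers
Spacing = 1000 / 1923
Spacing = 0.5200 m

0.5200


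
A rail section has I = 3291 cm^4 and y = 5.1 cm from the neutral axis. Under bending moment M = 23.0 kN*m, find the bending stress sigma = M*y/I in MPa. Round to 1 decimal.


Convert units:
M = 23.0 kN*m = 23000000 N*mm
y = 5.1 cm = 51 mm
I = 3291 cm^4 = 32910000 mm^4
sigma = 23000000 * 51 / 32910000
sigma = 35.6 MPa

35.6


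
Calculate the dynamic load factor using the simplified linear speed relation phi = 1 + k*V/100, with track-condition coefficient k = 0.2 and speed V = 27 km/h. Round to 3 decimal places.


phi = 1 + k * V / 100
phi = 1 + 0.2 * 27 / 100
phi = 1 + 0.054
phi = 1.054

1.054


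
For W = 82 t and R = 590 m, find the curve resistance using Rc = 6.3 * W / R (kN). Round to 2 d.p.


Rc = 6.3 * W / R
Rc = 6.3 * 82 / 590
Rc = 516.6 / 590
Rc = 0.88 kN

0.88


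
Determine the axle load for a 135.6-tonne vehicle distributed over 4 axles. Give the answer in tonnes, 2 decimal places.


Load per axle = total weight / number of axles
Load = 135.6 / 4
Load = 33.90 tonnes

33.90


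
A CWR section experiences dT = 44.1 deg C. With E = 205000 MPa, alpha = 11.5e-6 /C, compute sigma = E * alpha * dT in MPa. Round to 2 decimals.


sigma = E * alpha * dT
sigma = 205000 * 11.5e-6 * 44.1
sigma = 2.3575 * 44.1
sigma = 103.97 MPa

103.97


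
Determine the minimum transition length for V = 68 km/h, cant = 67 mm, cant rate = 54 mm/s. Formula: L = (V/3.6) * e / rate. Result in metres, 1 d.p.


Convert speed: V = 68 / 3.6 = 18.8889 m/s
L = 18.8889 * 67 / 54
L = 1265.5556 / 54
L = 23.4 m

23.4


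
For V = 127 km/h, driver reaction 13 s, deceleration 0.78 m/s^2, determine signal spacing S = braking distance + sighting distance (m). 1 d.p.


V = 127 / 3.6 = 35.2778 m/s
Braking distance = 35.2778^2 / (2*0.78) = 797.7703 m
Sighting distance = 35.2778 * 13 = 458.6111 m
S = 797.7703 + 458.6111 = 1256.4 m

1256.4


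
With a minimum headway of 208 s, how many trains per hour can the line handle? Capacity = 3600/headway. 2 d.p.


Capacity = 3600 / headway
Capacity = 3600 / 208
Capacity = 17.31 trains/hour

17.31


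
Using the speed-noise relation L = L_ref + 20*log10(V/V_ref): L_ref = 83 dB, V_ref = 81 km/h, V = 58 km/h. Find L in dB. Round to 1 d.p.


V/V_ref = 58 / 81 = 0.716049
log10(0.716049) = -0.145057
20 * -0.145057 = -2.9011
L = 83 + -2.9011 = 80.1 dB

80.1


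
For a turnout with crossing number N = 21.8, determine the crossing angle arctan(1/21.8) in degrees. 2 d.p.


1/N = 1/21.8 = 0.045872
angle = arctan(0.045872) = 0.045839 rad
angle = 0.045839 * 180/pi = 2.63 degrees

2.63


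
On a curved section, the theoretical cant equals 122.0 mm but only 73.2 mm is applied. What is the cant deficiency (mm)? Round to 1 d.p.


Cant deficiency = equilibrium cant - actual cant
CD = 122.0 - 73.2
CD = 48.8 mm

48.8


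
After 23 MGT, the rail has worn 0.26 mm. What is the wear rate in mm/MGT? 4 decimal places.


Wear rate = total wear / cumulative tonnage
Rate = 0.26 / 23
Rate = 0.0113 mm/MGT

0.0113


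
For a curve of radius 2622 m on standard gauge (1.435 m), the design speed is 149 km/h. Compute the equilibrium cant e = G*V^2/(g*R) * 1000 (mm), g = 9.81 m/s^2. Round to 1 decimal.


Convert speed: V = 149 / 3.6 = 41.3889 m/s
Apply formula: e = 1.435 * 41.3889^2 / (9.81 * 2622)
e = 1.435 * 1713.0401 / 25721.82
e = 0.095569 m = 95.6 mm

95.6


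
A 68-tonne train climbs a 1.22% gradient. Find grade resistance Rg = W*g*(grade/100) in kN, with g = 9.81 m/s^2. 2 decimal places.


Rg = W * 9.81 * grade / 100
Rg = 68 * 9.81 * 1.22 / 100
Rg = 667.08 * 0.0122
Rg = 8.14 kN

8.14


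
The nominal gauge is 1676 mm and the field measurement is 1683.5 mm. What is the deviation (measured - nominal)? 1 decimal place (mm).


Deviation = measured - nominal
Deviation = 1683.5 - 1676
Deviation = 7.5 mm

7.5


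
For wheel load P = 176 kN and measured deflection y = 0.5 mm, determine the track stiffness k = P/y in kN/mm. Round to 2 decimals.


Track stiffness k = P / y
k = 176 / 0.5
k = 352.00 kN/mm

352.00


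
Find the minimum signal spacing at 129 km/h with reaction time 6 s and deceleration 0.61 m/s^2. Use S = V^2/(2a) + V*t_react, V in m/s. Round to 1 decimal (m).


V = 129 / 3.6 = 35.8333 m/s
Braking distance = 35.8333^2 / (2*0.61) = 1052.4818 m
Sighting distance = 35.8333 * 6 = 215.0 m
S = 1052.4818 + 215.0 = 1267.5 m

1267.5


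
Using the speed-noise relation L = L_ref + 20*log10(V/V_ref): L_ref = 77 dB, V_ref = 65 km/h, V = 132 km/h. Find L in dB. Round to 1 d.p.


V/V_ref = 132 / 65 = 2.030769
log10(2.030769) = 0.307661
20 * 0.307661 = 6.1532
L = 77 + 6.1532 = 83.2 dB

83.2


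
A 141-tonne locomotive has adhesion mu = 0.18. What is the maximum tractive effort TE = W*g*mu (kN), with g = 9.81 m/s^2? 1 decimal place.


TE_max = W * g * mu
TE_max = 141 * 9.81 * 0.18
TE_max = 1383.21 * 0.18
TE_max = 249.0 kN

249.0


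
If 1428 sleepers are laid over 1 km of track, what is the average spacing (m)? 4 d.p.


Spacing = 1000 m / number of sleepers
Spacing = 1000 / 1428
Spacing = 0.7003 m

0.7003


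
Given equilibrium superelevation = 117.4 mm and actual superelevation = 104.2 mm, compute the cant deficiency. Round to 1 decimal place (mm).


Cant deficiency = equilibrium cant - actual cant
CD = 117.4 - 104.2
CD = 13.2 mm

13.2


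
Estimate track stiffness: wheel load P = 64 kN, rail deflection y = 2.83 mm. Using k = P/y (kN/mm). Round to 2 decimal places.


Track stiffness k = P / y
k = 64 / 2.83
k = 22.61 kN/mm

22.61


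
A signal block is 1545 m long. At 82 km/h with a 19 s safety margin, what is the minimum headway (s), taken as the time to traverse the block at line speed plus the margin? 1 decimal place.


V = 82 / 3.6 = 22.7778 m/s
Block traversal time = 1545 / 22.7778 = 67.8293 s
Headway = 67.8293 + 19
Headway = 86.8 s

86.8


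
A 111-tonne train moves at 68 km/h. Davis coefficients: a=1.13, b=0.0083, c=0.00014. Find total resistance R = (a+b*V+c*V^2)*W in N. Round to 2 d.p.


b*V = 0.0083 * 68 = 0.5644
c*V^2 = 0.00014 * 4624 = 0.64736
R_per_t = 1.13 + 0.5644 + 0.64736 = 2.34176 N/t
R_total = 2.34176 * 111 = 259.94 N

259.94


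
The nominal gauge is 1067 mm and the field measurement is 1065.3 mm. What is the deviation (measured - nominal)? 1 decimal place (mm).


Deviation = measured - nominal
Deviation = 1065.3 - 1067
Deviation = -1.7 mm

-1.7


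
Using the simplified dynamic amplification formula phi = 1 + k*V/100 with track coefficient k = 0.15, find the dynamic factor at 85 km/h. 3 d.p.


phi = 1 + k * V / 100
phi = 1 + 0.15 * 85 / 100
phi = 1 + 0.1275
phi = 1.128

1.128


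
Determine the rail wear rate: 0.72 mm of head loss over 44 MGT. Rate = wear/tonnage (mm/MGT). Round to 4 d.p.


Wear rate = total wear / cumulative tonnage
Rate = 0.72 / 44
Rate = 0.0164 mm/MGT

0.0164


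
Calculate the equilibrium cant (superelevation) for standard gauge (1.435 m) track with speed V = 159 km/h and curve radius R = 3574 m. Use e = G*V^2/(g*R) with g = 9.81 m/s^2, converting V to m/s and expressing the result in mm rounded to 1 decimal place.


Convert speed: V = 159 / 3.6 = 44.1667 m/s
Apply formula: e = 1.435 * 44.1667^2 / (9.81 * 3574)
e = 1.435 * 1950.6944 / 35060.94
e = 0.079839 m = 79.8 mm

79.8


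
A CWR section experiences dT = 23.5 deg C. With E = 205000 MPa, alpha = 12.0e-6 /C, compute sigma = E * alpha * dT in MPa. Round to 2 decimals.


sigma = E * alpha * dT
sigma = 205000 * 12.0e-6 * 23.5
sigma = 2.46 * 23.5
sigma = 57.81 MPa

57.81


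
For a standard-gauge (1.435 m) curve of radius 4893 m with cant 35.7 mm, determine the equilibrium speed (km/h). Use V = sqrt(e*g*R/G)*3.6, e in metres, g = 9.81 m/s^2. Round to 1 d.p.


Convert cant: e = 35.7 mm = 0.0357 m
V_ms = sqrt(0.0357 * 9.81 * 4893 / 1.435)
V_ms = sqrt(1194.154551) = 34.5565 m/s
V = 34.5565 * 3.6 = 124.4 km/h

124.4


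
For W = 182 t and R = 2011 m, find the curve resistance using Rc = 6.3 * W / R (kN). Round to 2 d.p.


Rc = 6.3 * W / R
Rc = 6.3 * 182 / 2011
Rc = 1146.6 / 2011
Rc = 0.57 kN

0.57


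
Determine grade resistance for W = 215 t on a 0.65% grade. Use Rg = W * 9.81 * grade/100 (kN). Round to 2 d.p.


Rg = W * 9.81 * grade / 100
Rg = 215 * 9.81 * 0.65 / 100
Rg = 2109.15 * 0.0065
Rg = 13.71 kN

13.71


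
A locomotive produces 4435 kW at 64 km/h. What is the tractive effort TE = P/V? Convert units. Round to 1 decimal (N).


Convert: P = 4435 kW = 4435000 W
V = 64 / 3.6 = 17.7778 m/s
TE = 4435000 / 17.7778
TE = 249468.8 N

249468.8


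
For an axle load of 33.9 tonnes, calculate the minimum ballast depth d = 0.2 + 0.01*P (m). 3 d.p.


d = 0.2 + 0.01 * 33.9
d = 0.2 + 0.339
d = 0.539 m

0.539


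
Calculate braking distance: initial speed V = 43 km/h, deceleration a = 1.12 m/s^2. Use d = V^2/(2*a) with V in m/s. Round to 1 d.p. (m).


Convert speed: V = 43 / 3.6 = 11.9444 m/s
V^2 = 142.6698
d = 142.6698 / (2 * 1.12)
d = 142.6698 / 2.24
d = 63.7 m

63.7


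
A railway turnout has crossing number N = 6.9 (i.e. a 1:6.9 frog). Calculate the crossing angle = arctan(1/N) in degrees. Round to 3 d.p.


1/N = 1/6.9 = 0.144928
angle = arctan(0.144928) = 0.143925 rad
angle = 0.143925 * 180/pi = 8.246 degrees

8.246


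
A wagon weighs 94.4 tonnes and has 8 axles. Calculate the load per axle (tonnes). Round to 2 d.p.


Load per axle = total weight / number of axles
Load = 94.4 / 8
Load = 11.80 tonnes

11.80


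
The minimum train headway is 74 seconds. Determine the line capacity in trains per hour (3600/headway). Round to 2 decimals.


Capacity = 3600 / headway
Capacity = 3600 / 74
Capacity = 48.65 trains/hour

48.65


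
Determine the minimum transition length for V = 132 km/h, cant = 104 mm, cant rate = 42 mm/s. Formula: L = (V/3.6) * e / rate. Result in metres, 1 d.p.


Convert speed: V = 132 / 3.6 = 36.6667 m/s
L = 36.6667 * 104 / 42
L = 3813.3333 / 42
L = 90.8 m

90.8


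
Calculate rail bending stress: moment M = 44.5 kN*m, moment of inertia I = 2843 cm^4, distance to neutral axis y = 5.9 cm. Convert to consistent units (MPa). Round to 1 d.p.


Convert units:
M = 44.5 kN*m = 44500000 N*mm
y = 5.9 cm = 59 mm
I = 2843 cm^4 = 28430000 mm^4
sigma = 44500000 * 59 / 28430000
sigma = 92.3 MPa

92.3


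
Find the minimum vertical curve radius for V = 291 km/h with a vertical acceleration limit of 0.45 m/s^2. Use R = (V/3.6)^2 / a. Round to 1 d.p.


Convert speed: V = 291 / 3.6 = 80.8333 m/s
V^2 = 6534.0278 m^2/s^2
R_v = 6534.0278 / 0.45
R_v = 14520.1 m

14520.1


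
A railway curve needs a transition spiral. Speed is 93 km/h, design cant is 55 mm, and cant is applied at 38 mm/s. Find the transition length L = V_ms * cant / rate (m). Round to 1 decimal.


Convert speed: V = 93 / 3.6 = 25.8333 m/s
L = 25.8333 * 55 / 38
L = 1420.8333 / 38
L = 37.4 m

37.4


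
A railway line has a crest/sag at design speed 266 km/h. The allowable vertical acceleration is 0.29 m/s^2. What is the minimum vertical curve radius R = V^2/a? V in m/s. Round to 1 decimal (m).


Convert speed: V = 266 / 3.6 = 73.8889 m/s
V^2 = 5459.5679 m^2/s^2
R_v = 5459.5679 / 0.29
R_v = 18826.1 m

18826.1


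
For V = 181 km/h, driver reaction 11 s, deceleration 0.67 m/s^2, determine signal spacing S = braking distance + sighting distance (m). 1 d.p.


V = 181 / 3.6 = 50.2778 m/s
Braking distance = 50.2778^2 / (2*0.67) = 1886.4589 m
Sighting distance = 50.2778 * 11 = 553.0556 m
S = 1886.4589 + 553.0556 = 2439.5 m

2439.5


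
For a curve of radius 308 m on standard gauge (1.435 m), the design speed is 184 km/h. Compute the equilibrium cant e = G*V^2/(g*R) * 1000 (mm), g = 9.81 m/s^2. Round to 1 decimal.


Convert speed: V = 184 / 3.6 = 51.1111 m/s
Apply formula: e = 1.435 * 51.1111^2 / (9.81 * 308)
e = 1.435 * 2612.3457 / 3021.48
e = 1.240689 m = 1240.7 mm

1240.7


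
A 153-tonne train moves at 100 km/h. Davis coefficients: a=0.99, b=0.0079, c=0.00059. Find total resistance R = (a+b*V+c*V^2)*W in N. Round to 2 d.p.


b*V = 0.0079 * 100 = 0.79
c*V^2 = 0.00059 * 10000 = 5.9
R_per_t = 0.99 + 0.79 + 5.9 = 7.68 N/t
R_total = 7.68 * 153 = 1175.04 N

1175.04


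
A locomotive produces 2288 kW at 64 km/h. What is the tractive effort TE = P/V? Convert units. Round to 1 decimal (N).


Convert: P = 2288 kW = 2288000 W
V = 64 / 3.6 = 17.7778 m/s
TE = 2288000 / 17.7778
TE = 128700.0 N

128700.0


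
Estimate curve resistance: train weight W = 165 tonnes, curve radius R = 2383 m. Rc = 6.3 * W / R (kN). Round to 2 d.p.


Rc = 6.3 * W / R
Rc = 6.3 * 165 / 2383
Rc = 1039.5 / 2383
Rc = 0.44 kN

0.44


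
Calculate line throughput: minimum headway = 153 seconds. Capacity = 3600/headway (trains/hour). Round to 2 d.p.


Capacity = 3600 / headway
Capacity = 3600 / 153
Capacity = 23.53 trains/hour

23.53


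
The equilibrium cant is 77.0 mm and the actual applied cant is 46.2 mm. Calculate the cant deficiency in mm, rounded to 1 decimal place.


Cant deficiency = equilibrium cant - actual cant
CD = 77.0 - 46.2
CD = 30.8 mm

30.8


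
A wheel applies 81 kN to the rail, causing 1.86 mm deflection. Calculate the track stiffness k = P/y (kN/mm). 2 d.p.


Track stiffness k = P / y
k = 81 / 1.86
k = 43.55 kN/mm

43.55


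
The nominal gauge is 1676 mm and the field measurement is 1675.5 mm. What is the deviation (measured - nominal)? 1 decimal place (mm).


Deviation = measured - nominal
Deviation = 1675.5 - 1676
Deviation = -0.5 mm

-0.5


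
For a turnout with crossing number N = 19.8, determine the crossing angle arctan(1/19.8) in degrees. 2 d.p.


1/N = 1/19.8 = 0.050505
angle = arctan(0.050505) = 0.050462 rad
angle = 0.050462 * 180/pi = 2.89 degrees

2.89


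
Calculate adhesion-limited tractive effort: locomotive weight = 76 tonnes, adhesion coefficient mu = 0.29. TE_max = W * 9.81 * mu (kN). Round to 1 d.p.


TE_max = W * g * mu
TE_max = 76 * 9.81 * 0.29
TE_max = 745.56 * 0.29
TE_max = 216.2 kN

216.2


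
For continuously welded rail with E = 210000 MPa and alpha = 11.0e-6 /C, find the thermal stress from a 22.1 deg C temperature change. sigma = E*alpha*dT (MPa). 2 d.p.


sigma = E * alpha * dT
sigma = 210000 * 11.0e-6 * 22.1
sigma = 2.31 * 22.1
sigma = 51.05 MPa

51.05


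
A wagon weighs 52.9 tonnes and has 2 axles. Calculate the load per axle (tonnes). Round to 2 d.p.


Load per axle = total weight / number of axles
Load = 52.9 / 2
Load = 26.45 tonnes

26.45


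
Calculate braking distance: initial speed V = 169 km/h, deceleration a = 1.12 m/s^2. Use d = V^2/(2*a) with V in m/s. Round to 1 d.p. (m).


Convert speed: V = 169 / 3.6 = 46.9444 m/s
V^2 = 2203.7809
d = 2203.7809 / (2 * 1.12)
d = 2203.7809 / 2.24
d = 983.8 m

983.8


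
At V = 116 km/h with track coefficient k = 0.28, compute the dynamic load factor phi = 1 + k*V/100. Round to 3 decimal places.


phi = 1 + k * V / 100
phi = 1 + 0.28 * 116 / 100
phi = 1 + 0.3248
phi = 1.325

1.325


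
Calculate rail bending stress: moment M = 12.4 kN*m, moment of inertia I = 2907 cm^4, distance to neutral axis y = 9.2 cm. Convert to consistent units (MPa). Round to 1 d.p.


Convert units:
M = 12.4 kN*m = 12400000 N*mm
y = 9.2 cm = 92 mm
I = 2907 cm^4 = 29070000 mm^4
sigma = 12400000 * 92 / 29070000
sigma = 39.2 MPa

39.2


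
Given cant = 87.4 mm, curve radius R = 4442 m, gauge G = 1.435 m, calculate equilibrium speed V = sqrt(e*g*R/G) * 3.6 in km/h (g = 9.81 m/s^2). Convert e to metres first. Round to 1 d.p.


Convert cant: e = 87.4 mm = 0.0874 m
V_ms = sqrt(0.0874 * 9.81 * 4442 / 1.435)
V_ms = sqrt(2654.037734) = 51.5174 m/s
V = 51.5174 * 3.6 = 185.5 km/h

185.5


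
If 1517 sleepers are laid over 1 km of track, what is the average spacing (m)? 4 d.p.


Spacing = 1000 m / number of sleepers
Spacing = 1000 / 1517
Spacing = 0.6592 m

0.6592
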